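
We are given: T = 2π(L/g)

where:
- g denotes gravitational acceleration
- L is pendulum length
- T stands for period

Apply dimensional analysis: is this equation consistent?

No

g (gravitational acceleration) has dimensions [L T^-2].
L (pendulum length) has dimensions [L].
T (period) has dimensions [T].

Left side: [T]
Right side: [T^2]

The two sides have different dimensions, so the equation is NOT dimensionally consistent.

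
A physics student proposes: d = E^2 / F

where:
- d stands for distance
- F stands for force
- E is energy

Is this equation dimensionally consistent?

No

d (distance) has dimensions [L].
F (force) has dimensions [L M T^-2].
E (energy) has dimensions [L^2 M T^-2].

Left side: [L]
Right side: [L^3 M T^-2]

The two sides have different dimensions, so the equation is NOT dimensionally consistent.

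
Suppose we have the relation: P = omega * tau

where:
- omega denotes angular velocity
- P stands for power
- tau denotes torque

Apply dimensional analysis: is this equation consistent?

Yes

omega (angular velocity) has dimensions [T^-1].
P (power) has dimensions [L^2 M T^-3].
tau (torque) has dimensions [L^2 M T^-2].

Left side: [L^2 M T^-3]
Right side: [L^2 M T^-3]

Both sides have the same dimensions, so the equation is dimensionally consistent.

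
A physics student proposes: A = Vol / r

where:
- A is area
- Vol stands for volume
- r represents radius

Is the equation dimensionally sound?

Yes

A (area) has dimensions [L^2].
Vol (volume) has dimensions [L^3].
r (radius) has dimensions [L].

Left side: [L^2]
Right side: [L^2]

Both sides have the same dimensions, so the equation is dimensionally consistent.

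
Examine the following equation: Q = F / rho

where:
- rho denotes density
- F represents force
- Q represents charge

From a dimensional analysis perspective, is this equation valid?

No

rho (density) has dimensions [L^-3 M].
F (force) has dimensions [L M T^-2].
Q (charge) has dimensions [I T].

Left side: [I T]
Right side: [L^4 T^-2]

The two sides have different dimensions, so the equation is NOT dimensionally consistent.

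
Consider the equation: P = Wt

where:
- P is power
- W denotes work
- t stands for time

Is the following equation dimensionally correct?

No

P (power) has dimensions [L^2 M T^-3].
W (work) has dimensions [L^2 M T^-2].
t (time) has dimensions [T].

Left side: [L^2 M T^-3]
Right side: [L^2 M T^-1]

The two sides have different dimensions, so the equation is NOT dimensionally consistent.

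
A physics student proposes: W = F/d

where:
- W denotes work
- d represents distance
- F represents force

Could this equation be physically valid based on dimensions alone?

No

W (work) has dimensions [L^2 M T^-2].
d (distance) has dimensions [L].
F (force) has dimensions [L M T^-2].

Left side: [L^2 M T^-2]
Right side: [M T^-2]

The two sides have different dimensions, so the equation is NOT dimensionally consistent.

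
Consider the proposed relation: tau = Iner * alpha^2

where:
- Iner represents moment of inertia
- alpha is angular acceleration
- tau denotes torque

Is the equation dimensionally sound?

No

Iner (moment of inertia) has dimensions [L^2 M].
alpha (angular acceleration) has dimensions [T^-2].
tau (torque) has dimensions [L^2 M T^-2].

Left side: [L^2 M T^-2]
Right side: [L^2 M T^-4]

The two sides have different dimensions, so the equation is NOT dimensionally consistent.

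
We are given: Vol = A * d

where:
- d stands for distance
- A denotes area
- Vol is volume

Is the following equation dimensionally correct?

Yes

d (distance) has dimensions [L].
A (area) has dimensions [L^2].
Vol (volume) has dimensions [L^3].

Left side: [L^3]
Right side: [L^3]

Both sides have the same dimensions, so the equation is dimensionally consistent.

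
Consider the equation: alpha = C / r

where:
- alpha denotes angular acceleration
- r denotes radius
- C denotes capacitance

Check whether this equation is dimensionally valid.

No

alpha (angular acceleration) has dimensions [T^-2].
r (radius) has dimensions [L].
C (capacitance) has dimensions [I^2 L^-2 M^-1 T^4].

Left side: [T^-2]
Right side: [I^2 L^-3 M^-1 T^4]

The two sides have different dimensions, so the equation is NOT dimensionally consistent.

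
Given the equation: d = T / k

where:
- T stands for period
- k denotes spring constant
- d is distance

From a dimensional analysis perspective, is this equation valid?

No

T (period) has dimensions [T].
k (spring constant) has dimensions [M T^-2].
d (distance) has dimensions [L].

Left side: [L]
Right side: [M^-1 T^3]

The two sides have different dimensions, so the equation is NOT dimensionally consistent.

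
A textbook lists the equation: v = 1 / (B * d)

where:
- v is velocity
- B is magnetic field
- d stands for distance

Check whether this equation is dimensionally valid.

No

v (velocity) has dimensions [L T^-1].
B (magnetic field) has dimensions [I^-1 M T^-2].
d (distance) has dimensions [L].

Left side: [L T^-1]
Right side: [I L^-1 M^-1 T^2]

The two sides have different dimensions, so the equation is NOT dimensionally consistent.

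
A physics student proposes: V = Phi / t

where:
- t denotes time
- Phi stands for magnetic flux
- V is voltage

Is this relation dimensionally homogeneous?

Yes

t (time) has dimensions [T].
Phi (magnetic flux) has dimensions [I^-1 L^2 M T^-2].
V (voltage) has dimensions [I^-1 L^2 M T^-3].

Left side: [I^-1 L^2 M T^-3]
Right side: [I^-1 L^2 M T^-3]

Both sides have the same dimensions, so the equation is dimensionally consistent.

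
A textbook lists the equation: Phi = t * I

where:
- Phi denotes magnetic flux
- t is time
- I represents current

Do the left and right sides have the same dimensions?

No

Phi (magnetic flux) has dimensions [I^-1 L^2 M T^-2].
t (time) has dimensions [T].
I (current) has dimensions [I].

Left side: [I^-1 L^2 M T^-2]
Right side: [I T]

The two sides have different dimensions, so the equation is NOT dimensionally consistent.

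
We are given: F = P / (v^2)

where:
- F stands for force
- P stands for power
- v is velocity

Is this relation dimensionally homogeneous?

No

F (force) has dimensions [L M T^-2].
P (power) has dimensions [L^2 M T^-3].
v (velocity) has dimensions [L T^-1].

Left side: [L M T^-2]
Right side: [M T^-1]

The two sides have different dimensions, so the equation is NOT dimensionally consistent.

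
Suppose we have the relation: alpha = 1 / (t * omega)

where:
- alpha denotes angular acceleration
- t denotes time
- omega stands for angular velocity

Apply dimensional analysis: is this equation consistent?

No

alpha (angular acceleration) has dimensions [T^-2].
t (time) has dimensions [T].
omega (angular velocity) has dimensions [T^-1].

Left side: [T^-2]
Right side: [dimensionless]

The two sides have different dimensions, so the equation is NOT dimensionally consistent.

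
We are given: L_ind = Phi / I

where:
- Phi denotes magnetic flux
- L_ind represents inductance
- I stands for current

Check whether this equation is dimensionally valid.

Yes

Phi (magnetic flux) has dimensions [I^-1 L^2 M T^-2].
L_ind (inductance) has dimensions [I^-2 L^2 M T^-2].
I (current) has dimensions [I].

Left side: [I^-2 L^2 M T^-2]
Right side: [I^-2 L^2 M T^-2]

Both sides have the same dimensions, so the equation is dimensionally consistent.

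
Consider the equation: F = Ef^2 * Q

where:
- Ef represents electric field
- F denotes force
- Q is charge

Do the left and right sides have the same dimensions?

No

Ef (electric field) has dimensions [I^-1 L M T^-3].
F (force) has dimensions [L M T^-2].
Q (charge) has dimensions [I T].

Left side: [L M T^-2]
Right side: [I^-1 L^2 M^2 T^-5]

The two sides have different dimensions, so the equation is NOT dimensionally consistent.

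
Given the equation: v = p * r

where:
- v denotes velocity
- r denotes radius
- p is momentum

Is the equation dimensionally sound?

No

v (velocity) has dimensions [L T^-1].
r (radius) has dimensions [L].
p (momentum) has dimensions [L M T^-1].

Left side: [L T^-1]
Right side: [L^2 M T^-1]

The two sides have different dimensions, so the equation is NOT dimensionally consistent.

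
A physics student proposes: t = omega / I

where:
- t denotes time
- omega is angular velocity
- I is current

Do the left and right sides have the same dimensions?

No

t (time) has dimensions [T].
omega (angular velocity) has dimensions [T^-1].
I (current) has dimensions [I].

Left side: [T]
Right side: [I^-1 T^-1]

The two sides have different dimensions, so the equation is NOT dimensionally consistent.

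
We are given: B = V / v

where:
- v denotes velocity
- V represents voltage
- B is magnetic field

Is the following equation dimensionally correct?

No

v (velocity) has dimensions [L T^-1].
V (voltage) has dimensions [I^-1 L^2 M T^-3].
B (magnetic field) has dimensions [I^-1 M T^-2].

Left side: [I^-1 M T^-2]
Right side: [I^-1 L M T^-2]

The two sides have different dimensions, so the equation is NOT dimensionally consistent.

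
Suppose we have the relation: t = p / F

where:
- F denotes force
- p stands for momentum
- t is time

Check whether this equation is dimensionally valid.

Yes

F (force) has dimensions [L M T^-2].
p (momentum) has dimensions [L M T^-1].
t (time) has dimensions [T].

Left side: [T]
Right side: [T]

Both sides have the same dimensions, so the equation is dimensionally consistent.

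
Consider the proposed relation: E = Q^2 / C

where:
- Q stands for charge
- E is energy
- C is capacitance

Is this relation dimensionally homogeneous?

Yes

Q (charge) has dimensions [I T].
E (energy) has dimensions [L^2 M T^-2].
C (capacitance) has dimensions [I^2 L^-2 M^-1 T^4].

Left side: [L^2 M T^-2]
Right side: [L^2 M T^-2]

Both sides have the same dimensions, so the equation is dimensionally consistent.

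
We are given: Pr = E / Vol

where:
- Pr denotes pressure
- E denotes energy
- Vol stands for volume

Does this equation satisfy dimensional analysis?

Yes

Pr (pressure) has dimensions [L^-1 M T^-2].
E (energy) has dimensions [L^2 M T^-2].
Vol (volume) has dimensions [L^3].

Left side: [L^-1 M T^-2]
Right side: [L^-1 M T^-2]

Both sides have the same dimensions, so the equation is dimensionally consistent.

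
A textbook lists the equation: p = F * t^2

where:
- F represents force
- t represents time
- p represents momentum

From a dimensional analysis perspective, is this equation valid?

No

F (force) has dimensions [L M T^-2].
t (time) has dimensions [T].
p (momentum) has dimensions [L M T^-1].

Left side: [L M T^-1]
Right side: [L M]

The two sides have different dimensions, so the equation is NOT dimensionally consistent.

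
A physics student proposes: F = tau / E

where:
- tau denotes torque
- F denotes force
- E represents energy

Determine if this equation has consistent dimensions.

No

tau (torque) has dimensions [L^2 M T^-2].
F (force) has dimensions [L M T^-2].
E (energy) has dimensions [L^2 M T^-2].

Left side: [L M T^-2]
Right side: [dimensionless]

The two sides have different dimensions, so the equation is NOT dimensionally consistent.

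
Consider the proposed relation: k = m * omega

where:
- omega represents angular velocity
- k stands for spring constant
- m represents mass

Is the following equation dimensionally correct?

No

omega (angular velocity) has dimensions [T^-1].
k (spring constant) has dimensions [M T^-2].
m (mass) has dimensions [M].

Left side: [M T^-2]
Right side: [M T^-1]

The two sides have different dimensions, so the equation is NOT dimensionally consistent.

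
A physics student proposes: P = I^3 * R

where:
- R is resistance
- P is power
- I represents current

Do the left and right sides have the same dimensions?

No

R (resistance) has dimensions [I^-2 L^2 M T^-3].
P (power) has dimensions [L^2 M T^-3].
I (current) has dimensions [I].

Left side: [L^2 M T^-3]
Right side: [I L^2 M T^-3]

The two sides have different dimensions, so the equation is NOT dimensionally consistent.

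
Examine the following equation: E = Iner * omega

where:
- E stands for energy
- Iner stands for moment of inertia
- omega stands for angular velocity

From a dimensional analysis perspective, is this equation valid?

No

E (energy) has dimensions [L^2 M T^-2].
Iner (moment of inertia) has dimensions [L^2 M].
omega (angular velocity) has dimensions [T^-1].

Left side: [L^2 M T^-2]
Right side: [L^2 M T^-1]

The two sides have different dimensions, so the equation is NOT dimensionally consistent.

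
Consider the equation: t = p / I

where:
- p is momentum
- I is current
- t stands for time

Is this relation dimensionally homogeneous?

No

p (momentum) has dimensions [L M T^-1].
I (current) has dimensions [I].
t (time) has dimensions [T].

Left side: [T]
Right side: [I^-1 L M T^-1]

The two sides have different dimensions, so the equation is NOT dimensionally consistent.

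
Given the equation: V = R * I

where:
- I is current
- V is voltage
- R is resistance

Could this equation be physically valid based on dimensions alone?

Yes

I (current) has dimensions [I].
V (voltage) has dimensions [I^-1 L^2 M T^-3].
R (resistance) has dimensions [I^-2 L^2 M T^-3].

Left side: [I^-1 L^2 M T^-3]
Right side: [I^-1 L^2 M T^-3]

Both sides have the same dimensions, so the equation is dimensionally consistent.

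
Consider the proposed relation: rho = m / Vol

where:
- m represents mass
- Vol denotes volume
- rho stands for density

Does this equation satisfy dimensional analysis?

Yes

m (mass) has dimensions [M].
Vol (volume) has dimensions [L^3].
rho (density) has dimensions [L^-3 M].

Left side: [L^-3 M]
Right side: [L^-3 M]

Both sides have the same dimensions, so the equation is dimensionally consistent.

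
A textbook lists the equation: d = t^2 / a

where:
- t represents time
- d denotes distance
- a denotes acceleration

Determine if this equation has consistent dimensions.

No

t (time) has dimensions [T].
d (distance) has dimensions [L].
a (acceleration) has dimensions [L T^-2].

Left side: [L]
Right side: [L^-1 T^4]

The two sides have different dimensions, so the equation is NOT dimensionally consistent.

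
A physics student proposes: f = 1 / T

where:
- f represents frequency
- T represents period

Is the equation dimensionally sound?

Yes

f (frequency) has dimensions [T^-1].
T (period) has dimensions [T].

Left side: [T^-1]
Right side: [T^-1]

Both sides have the same dimensions, so the equation is dimensionally consistent.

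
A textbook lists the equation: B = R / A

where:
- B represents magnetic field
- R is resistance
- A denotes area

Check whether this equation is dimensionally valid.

No

B (magnetic field) has dimensions [I^-1 M T^-2].
R (resistance) has dimensions [I^-2 L^2 M T^-3].
A (area) has dimensions [L^2].

Left side: [I^-1 M T^-2]
Right side: [I^-2 M T^-3]

The two sides have different dimensions, so the equation is NOT dimensionally consistent.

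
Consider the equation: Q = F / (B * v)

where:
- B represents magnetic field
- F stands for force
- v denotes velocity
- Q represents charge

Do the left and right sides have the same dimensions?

Yes

B (magnetic field) has dimensions [I^-1 M T^-2].
F (force) has dimensions [L M T^-2].
v (velocity) has dimensions [L T^-1].
Q (charge) has dimensions [I T].

Left side: [I T]
Right side: [I T]

Both sides have the same dimensions, so the equation is dimensionally consistent.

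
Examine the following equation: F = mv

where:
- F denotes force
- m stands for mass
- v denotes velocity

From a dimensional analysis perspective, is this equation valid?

No

F (force) has dimensions [L M T^-2].
m (mass) has dimensions [M].
v (velocity) has dimensions [L T^-1].

Left side: [L M T^-2]
Right side: [L M T^-1]

The two sides have different dimensions, so the equation is NOT dimensionally consistent.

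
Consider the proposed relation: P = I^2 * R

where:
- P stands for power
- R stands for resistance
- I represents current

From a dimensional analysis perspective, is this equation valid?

Yes

P (power) has dimensions [L^2 M T^-3].
R (resistance) has dimensions [I^-2 L^2 M T^-3].
I (current) has dimensions [I].

Left side: [L^2 M T^-3]
Right side: [L^2 M T^-3]

Both sides have the same dimensions, so the equation is dimensionally consistent.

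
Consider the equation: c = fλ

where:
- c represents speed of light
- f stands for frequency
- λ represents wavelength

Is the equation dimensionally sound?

Yes

c (speed of light) has dimensions [L T^-1].
f (frequency) has dimensions [T^-1].
λ (wavelength) has dimensions [L].

Left side: [L T^-1]
Right side: [L T^-1]

Both sides have the same dimensions, so the equation is dimensionally consistent.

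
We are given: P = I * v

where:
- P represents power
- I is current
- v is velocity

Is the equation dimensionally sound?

No

P (power) has dimensions [L^2 M T^-3].
I (current) has dimensions [I].
v (velocity) has dimensions [L T^-1].

Left side: [L^2 M T^-3]
Right side: [I L T^-1]

The two sides have different dimensions, so the equation is NOT dimensionally consistent.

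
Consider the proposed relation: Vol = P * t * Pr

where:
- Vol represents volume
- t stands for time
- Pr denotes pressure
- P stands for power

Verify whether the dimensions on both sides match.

No

Vol (volume) has dimensions [L^3].
t (time) has dimensions [T].
Pr (pressure) has dimensions [L^-1 M T^-2].
P (power) has dimensions [L^2 M T^-3].

Left side: [L^3]
Right side: [L M^2 T^-4]

The two sides have different dimensions, so the equation is NOT dimensionally consistent.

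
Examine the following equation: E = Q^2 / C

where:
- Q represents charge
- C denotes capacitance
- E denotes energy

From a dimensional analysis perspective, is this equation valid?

Yes

Q (charge) has dimensions [I T].
C (capacitance) has dimensions [I^2 L^-2 M^-1 T^4].
E (energy) has dimensions [L^2 M T^-2].

Left side: [L^2 M T^-2]
Right side: [L^2 M T^-2]

Both sides have the same dimensions, so the equation is dimensionally consistent.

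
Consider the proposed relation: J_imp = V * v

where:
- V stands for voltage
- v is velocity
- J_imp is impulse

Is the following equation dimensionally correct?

No

V (voltage) has dimensions [I^-1 L^2 M T^-3].
v (velocity) has dimensions [L T^-1].
J_imp (impulse) has dimensions [L M T^-1].

Left side: [L M T^-1]
Right side: [I^-1 L^3 M T^-4]

The two sides have different dimensions, so the equation is NOT dimensionally consistent.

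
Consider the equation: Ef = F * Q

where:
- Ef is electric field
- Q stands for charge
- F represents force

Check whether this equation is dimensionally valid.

No

Ef (electric field) has dimensions [I^-1 L M T^-3].
Q (charge) has dimensions [I T].
F (force) has dimensions [L M T^-2].

Left side: [I^-1 L M T^-3]
Right side: [I L M T^-1]

The two sides have different dimensions, so the equation is NOT dimensionally consistent.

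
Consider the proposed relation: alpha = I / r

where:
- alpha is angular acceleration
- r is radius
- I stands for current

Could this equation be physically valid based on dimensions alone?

No

alpha (angular acceleration) has dimensions [T^-2].
r (radius) has dimensions [L].
I (current) has dimensions [I].

Left side: [T^-2]
Right side: [I L^-1]

The two sides have different dimensions, so the equation is NOT dimensionally consistent.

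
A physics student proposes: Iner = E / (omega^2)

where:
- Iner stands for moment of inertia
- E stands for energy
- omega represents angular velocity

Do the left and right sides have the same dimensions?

Yes

Iner (moment of inertia) has dimensions [L^2 M].
E (energy) has dimensions [L^2 M T^-2].
omega (angular velocity) has dimensions [T^-1].

Left side: [L^2 M]
Right side: [L^2 M]

Both sides have the same dimensions, so the equation is dimensionally consistent.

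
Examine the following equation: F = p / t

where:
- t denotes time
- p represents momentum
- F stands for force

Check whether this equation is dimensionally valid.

Yes

t (time) has dimensions [T].
p (momentum) has dimensions [L M T^-1].
F (force) has dimensions [L M T^-2].

Left side: [L M T^-2]
Right side: [L M T^-2]

Both sides have the same dimensions, so the equation is dimensionally consistent.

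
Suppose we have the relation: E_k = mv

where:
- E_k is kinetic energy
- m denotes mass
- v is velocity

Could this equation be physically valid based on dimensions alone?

No

E_k (kinetic energy) has dimensions [L^2 M T^-2].
m (mass) has dimensions [M].
v (velocity) has dimensions [L T^-1].

Left side: [L^2 M T^-2]
Right side: [L M T^-1]

The two sides have different dimensions, so the equation is NOT dimensionally consistent.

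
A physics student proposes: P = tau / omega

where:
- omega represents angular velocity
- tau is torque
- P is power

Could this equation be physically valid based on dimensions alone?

No

omega (angular velocity) has dimensions [T^-1].
tau (torque) has dimensions [L^2 M T^-2].
P (power) has dimensions [L^2 M T^-3].

Left side: [L^2 M T^-3]
Right side: [L^2 M T^-1]

The two sides have different dimensions, so the equation is NOT dimensionally consistent.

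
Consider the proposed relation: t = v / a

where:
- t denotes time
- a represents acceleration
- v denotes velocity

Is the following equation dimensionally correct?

Yes

t (time) has dimensions [T].
a (acceleration) has dimensions [L T^-2].
v (velocity) has dimensions [L T^-1].

Left side: [T]
Right side: [T]

Both sides have the same dimensions, so the equation is dimensionally consistent.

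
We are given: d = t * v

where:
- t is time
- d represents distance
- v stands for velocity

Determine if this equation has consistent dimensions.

Yes

t (time) has dimensions [T].
d (distance) has dimensions [L].
v (velocity) has dimensions [L T^-1].

Left side: [L]
Right side: [L]

Both sides have the same dimensions, so the equation is dimensionally consistent.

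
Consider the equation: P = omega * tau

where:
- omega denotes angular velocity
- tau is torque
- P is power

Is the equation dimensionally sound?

Yes

omega (angular velocity) has dimensions [T^-1].
tau (torque) has dimensions [L^2 M T^-2].
P (power) has dimensions [L^2 M T^-3].

Left side: [L^2 M T^-3]
Right side: [L^2 M T^-3]

Both sides have the same dimensions, so the equation is dimensionally consistent.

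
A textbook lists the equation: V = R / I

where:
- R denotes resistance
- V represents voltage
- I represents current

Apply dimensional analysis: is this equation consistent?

No

R (resistance) has dimensions [I^-2 L^2 M T^-3].
V (voltage) has dimensions [I^-1 L^2 M T^-3].
I (current) has dimensions [I].

Left side: [I^-1 L^2 M T^-3]
Right side: [I^-3 L^2 M T^-3]

The two sides have different dimensions, so the equation is NOT dimensionally consistent.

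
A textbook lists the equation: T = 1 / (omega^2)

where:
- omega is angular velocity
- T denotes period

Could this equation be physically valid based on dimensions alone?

No

omega (angular velocity) has dimensions [T^-1].
T (period) has dimensions [T].

Left side: [T]
Right side: [T^2]

The two sides have different dimensions, so the equation is NOT dimensionally consistent.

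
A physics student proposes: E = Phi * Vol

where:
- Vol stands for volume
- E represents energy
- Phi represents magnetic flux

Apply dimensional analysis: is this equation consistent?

No

Vol (volume) has dimensions [L^3].
E (energy) has dimensions [L^2 M T^-2].
Phi (magnetic flux) has dimensions [I^-1 L^2 M T^-2].

Left side: [L^2 M T^-2]
Right side: [I^-1 L^5 M T^-2]

The two sides have different dimensions, so the equation is NOT dimensionally consistent.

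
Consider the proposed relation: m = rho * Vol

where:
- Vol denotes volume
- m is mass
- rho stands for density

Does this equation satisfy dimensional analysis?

Yes

Vol (volume) has dimensions [L^3].
m (mass) has dimensions [M].
rho (density) has dimensions [L^-3 M].

Left side: [M]
Right side: [M]

Both sides have the same dimensions, so the equation is dimensionally consistent.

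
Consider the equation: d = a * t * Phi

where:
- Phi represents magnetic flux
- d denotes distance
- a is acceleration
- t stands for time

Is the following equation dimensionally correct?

No

Phi (magnetic flux) has dimensions [I^-1 L^2 M T^-2].
d (distance) has dimensions [L].
a (acceleration) has dimensions [L T^-2].
t (time) has dimensions [T].

Left side: [L]
Right side: [I^-1 L^3 M T^-3]

The two sides have different dimensions, so the equation is NOT dimensionally consistent.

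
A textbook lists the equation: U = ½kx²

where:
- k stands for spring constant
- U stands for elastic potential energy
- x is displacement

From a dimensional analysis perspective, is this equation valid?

Yes

k (spring constant) has dimensions [M T^-2].
U (elastic potential energy) has dimensions [L^2 M T^-2].
x (displacement) has dimensions [L].

Left side: [L^2 M T^-2]
Right side: [L^2 M T^-2]

Both sides have the same dimensions, so the equation is dimensionally consistent.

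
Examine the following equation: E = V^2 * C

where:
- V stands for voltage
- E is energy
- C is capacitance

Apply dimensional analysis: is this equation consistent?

Yes

V (voltage) has dimensions [I^-1 L^2 M T^-3].
E (energy) has dimensions [L^2 M T^-2].
C (capacitance) has dimensions [I^2 L^-2 M^-1 T^4].

Left side: [L^2 M T^-2]
Right side: [L^2 M T^-2]

Both sides have the same dimensions, so the equation is dimensionally consistent.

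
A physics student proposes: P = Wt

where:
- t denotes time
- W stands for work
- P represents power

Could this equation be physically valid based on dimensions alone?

No

t (time) has dimensions [T].
W (work) has dimensions [L^2 M T^-2].
P (power) has dimensions [L^2 M T^-3].

Left side: [L^2 M T^-3]
Right side: [L^2 M T^-1]

The two sides have different dimensions, so the equation is NOT dimensionally consistent.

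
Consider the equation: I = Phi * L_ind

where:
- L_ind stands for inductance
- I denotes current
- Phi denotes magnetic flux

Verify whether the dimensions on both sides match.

No

L_ind (inductance) has dimensions [I^-2 L^2 M T^-2].
I (current) has dimensions [I].
Phi (magnetic flux) has dimensions [I^-1 L^2 M T^-2].

Left side: [I]
Right side: [I^-3 L^4 M^2 T^-4]

The two sides have different dimensions, so the equation is NOT dimensionally consistent.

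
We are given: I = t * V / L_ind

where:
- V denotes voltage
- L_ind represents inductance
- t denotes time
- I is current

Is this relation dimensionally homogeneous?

Yes

V (voltage) has dimensions [I^-1 L^2 M T^-3].
L_ind (inductance) has dimensions [I^-2 L^2 M T^-2].
t (time) has dimensions [T].
I (current) has dimensions [I].

Left side: [I]
Right side: [I]

Both sides have the same dimensions, so the equation is dimensionally consistent.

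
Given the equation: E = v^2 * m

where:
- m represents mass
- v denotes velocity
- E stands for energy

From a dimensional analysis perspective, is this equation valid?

Yes

m (mass) has dimensions [M].
v (velocity) has dimensions [L T^-1].
E (energy) has dimensions [L^2 M T^-2].

Left side: [L^2 M T^-2]
Right side: [L^2 M T^-2]

Both sides have the same dimensions, so the equation is dimensionally consistent.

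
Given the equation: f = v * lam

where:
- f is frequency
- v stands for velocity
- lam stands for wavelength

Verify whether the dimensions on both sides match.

No

f (frequency) has dimensions [T^-1].
v (velocity) has dimensions [L T^-1].
lam (wavelength) has dimensions [L].

Left side: [T^-1]
Right side: [L^2 T^-1]

The two sides have different dimensions, so the equation is NOT dimensionally consistent.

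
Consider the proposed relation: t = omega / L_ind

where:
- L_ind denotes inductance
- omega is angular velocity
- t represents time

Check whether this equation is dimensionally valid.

No

L_ind (inductance) has dimensions [I^-2 L^2 M T^-2].
omega (angular velocity) has dimensions [T^-1].
t (time) has dimensions [T].

Left side: [T]
Right side: [I^2 L^-2 M^-1 T]

The two sides have different dimensions, so the equation is NOT dimensionally consistent.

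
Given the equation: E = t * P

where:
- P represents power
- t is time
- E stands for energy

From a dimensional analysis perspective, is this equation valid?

Yes

P (power) has dimensions [L^2 M T^-3].
t (time) has dimensions [T].
E (energy) has dimensions [L^2 M T^-2].

Left side: [L^2 M T^-2]
Right side: [L^2 M T^-2]

Both sides have the same dimensions, so the equation is dimensionally consistent.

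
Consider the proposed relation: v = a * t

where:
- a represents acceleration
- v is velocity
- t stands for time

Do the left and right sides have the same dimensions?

Yes

a (acceleration) has dimensions [L T^-2].
v (velocity) has dimensions [L T^-1].
t (time) has dimensions [T].

Left side: [L T^-1]
Right side: [L T^-1]

Both sides have the same dimensions, so the equation is dimensionally consistent.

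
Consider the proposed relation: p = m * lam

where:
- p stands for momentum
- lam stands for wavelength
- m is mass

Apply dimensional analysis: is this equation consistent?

No

p (momentum) has dimensions [L M T^-1].
lam (wavelength) has dimensions [L].
m (mass) has dimensions [M].

Left side: [L M T^-1]
Right side: [L M]

The two sides have different dimensions, so the equation is NOT dimensionally consistent.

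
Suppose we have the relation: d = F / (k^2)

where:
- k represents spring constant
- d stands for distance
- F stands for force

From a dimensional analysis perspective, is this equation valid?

No

k (spring constant) has dimensions [M T^-2].
d (distance) has dimensions [L].
F (force) has dimensions [L M T^-2].

Left side: [L]
Right side: [L M^-1 T^2]

The two sides have different dimensions, so the equation is NOT dimensionally consistent.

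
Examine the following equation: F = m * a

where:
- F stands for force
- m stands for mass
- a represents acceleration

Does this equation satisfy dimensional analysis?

Yes

F (force) has dimensions [L M T^-2].
m (mass) has dimensions [M].
a (acceleration) has dimensions [L T^-2].

Left side: [L M T^-2]
Right side: [L M T^-2]

Both sides have the same dimensions, so the equation is dimensionally consistent.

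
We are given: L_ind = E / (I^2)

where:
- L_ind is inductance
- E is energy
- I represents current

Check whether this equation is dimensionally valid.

Yes

L_ind (inductance) has dimensions [I^-2 L^2 M T^-2].
E (energy) has dimensions [L^2 M T^-2].
I (current) has dimensions [I].

Left side: [I^-2 L^2 M T^-2]
Right side: [I^-2 L^2 M T^-2]

Both sides have the same dimensions, so the equation is dimensionally consistent.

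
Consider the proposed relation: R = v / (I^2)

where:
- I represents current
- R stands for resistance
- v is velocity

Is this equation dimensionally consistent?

No

I (current) has dimensions [I].
R (resistance) has dimensions [I^-2 L^2 M T^-3].
v (velocity) has dimensions [L T^-1].

Left side: [I^-2 L^2 M T^-3]
Right side: [I^-2 L T^-1]

The two sides have different dimensions, so the equation is NOT dimensionally consistent.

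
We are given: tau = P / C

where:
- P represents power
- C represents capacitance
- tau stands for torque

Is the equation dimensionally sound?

No

P (power) has dimensions [L^2 M T^-3].
C (capacitance) has dimensions [I^2 L^-2 M^-1 T^4].
tau (torque) has dimensions [L^2 M T^-2].

Left side: [L^2 M T^-2]
Right side: [I^-2 L^4 M^2 T^-7]

The two sides have different dimensions, so the equation is NOT dimensionally consistent.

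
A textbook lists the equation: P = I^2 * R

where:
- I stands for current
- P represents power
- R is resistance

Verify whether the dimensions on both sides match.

Yes

I (current) has dimensions [I].
P (power) has dimensions [L^2 M T^-3].
R (resistance) has dimensions [I^-2 L^2 M T^-3].

Left side: [L^2 M T^-3]
Right side: [L^2 M T^-3]

Both sides have the same dimensions, so the equation is dimensionally consistent.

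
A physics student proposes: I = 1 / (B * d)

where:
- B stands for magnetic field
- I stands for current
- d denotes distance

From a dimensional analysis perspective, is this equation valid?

No

B (magnetic field) has dimensions [I^-1 M T^-2].
I (current) has dimensions [I].
d (distance) has dimensions [L].

Left side: [I]
Right side: [I L^-1 M^-1 T^2]

The two sides have different dimensions, so the equation is NOT dimensionally consistent.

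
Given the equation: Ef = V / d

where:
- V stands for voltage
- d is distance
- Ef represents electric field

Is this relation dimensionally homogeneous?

Yes

V (voltage) has dimensions [I^-1 L^2 M T^-3].
d (distance) has dimensions [L].
Ef (electric field) has dimensions [I^-1 L M T^-3].

Left side: [I^-1 L M T^-3]
Right side: [I^-1 L M T^-3]

Both sides have the same dimensions, so the equation is dimensionally consistent.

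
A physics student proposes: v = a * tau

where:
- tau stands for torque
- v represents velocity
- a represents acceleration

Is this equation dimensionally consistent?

No

tau (torque) has dimensions [L^2 M T^-2].
v (velocity) has dimensions [L T^-1].
a (acceleration) has dimensions [L T^-2].

Left side: [L T^-1]
Right side: [L^3 M T^-4]

The two sides have different dimensions, so the equation is NOT dimensionally consistent.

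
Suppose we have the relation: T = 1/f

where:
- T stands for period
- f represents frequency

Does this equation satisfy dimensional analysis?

Yes

T (period) has dimensions [T].
f (frequency) has dimensions [T^-1].

Left side: [T]
Right side: [T]

Both sides have the same dimensions, so the equation is dimensionally consistent.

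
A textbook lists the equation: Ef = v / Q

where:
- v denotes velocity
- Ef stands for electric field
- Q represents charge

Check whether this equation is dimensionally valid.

No

v (velocity) has dimensions [L T^-1].
Ef (electric field) has dimensions [I^-1 L M T^-3].
Q (charge) has dimensions [I T].

Left side: [I^-1 L M T^-3]
Right side: [I^-1 L T^-2]

The two sides have different dimensions, so the equation is NOT dimensionally consistent.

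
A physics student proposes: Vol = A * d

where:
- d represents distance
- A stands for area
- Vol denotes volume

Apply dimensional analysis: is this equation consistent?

Yes

d (distance) has dimensions [L].
A (area) has dimensions [L^2].
Vol (volume) has dimensions [L^3].

Left side: [L^3]
Right side: [L^3]

Both sides have the same dimensions, so the equation is dimensionally consistent.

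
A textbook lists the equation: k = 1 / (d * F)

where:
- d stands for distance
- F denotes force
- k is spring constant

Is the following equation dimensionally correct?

No

d (distance) has dimensions [L].
F (force) has dimensions [L M T^-2].
k (spring constant) has dimensions [M T^-2].

Left side: [M T^-2]
Right side: [L^-2 M^-1 T^2]

The two sides have different dimensions, so the equation is NOT dimensionally consistent.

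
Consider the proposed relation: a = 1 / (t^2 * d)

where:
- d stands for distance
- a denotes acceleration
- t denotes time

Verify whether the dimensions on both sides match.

No

d (distance) has dimensions [L].
a (acceleration) has dimensions [L T^-2].
t (time) has dimensions [T].

Left side: [L T^-2]
Right side: [L^-1 T^-2]

The two sides have different dimensions, so the equation is NOT dimensionally consistent.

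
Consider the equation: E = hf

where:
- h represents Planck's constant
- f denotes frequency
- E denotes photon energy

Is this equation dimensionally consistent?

Yes

h (Planck's constant) has dimensions [L^2 M T^-1].
f (frequency) has dimensions [T^-1].
E (photon energy) has dimensions [L^2 M T^-2].

Left side: [L^2 M T^-2]
Right side: [L^2 M T^-2]

Both sides have the same dimensions, so the equation is dimensionally consistent.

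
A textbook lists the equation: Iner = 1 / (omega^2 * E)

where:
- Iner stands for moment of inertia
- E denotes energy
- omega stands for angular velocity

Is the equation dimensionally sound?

No

Iner (moment of inertia) has dimensions [L^2 M].
E (energy) has dimensions [L^2 M T^-2].
omega (angular velocity) has dimensions [T^-1].

Left side: [L^2 M]
Right side: [L^-2 M^-1 T^4]

The two sides have different dimensions, so the equation is NOT dimensionally consistent.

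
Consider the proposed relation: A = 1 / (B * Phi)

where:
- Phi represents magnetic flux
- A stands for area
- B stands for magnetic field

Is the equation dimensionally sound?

No

Phi (magnetic flux) has dimensions [I^-1 L^2 M T^-2].
A (area) has dimensions [L^2].
B (magnetic field) has dimensions [I^-1 M T^-2].

Left side: [L^2]
Right side: [I^2 L^-2 M^-2 T^4]

The two sides have different dimensions, so the equation is NOT dimensionally consistent.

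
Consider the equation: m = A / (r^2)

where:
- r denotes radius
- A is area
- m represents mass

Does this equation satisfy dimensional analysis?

No

r (radius) has dimensions [L].
A (area) has dimensions [L^2].
m (mass) has dimensions [M].

Left side: [M]
Right side: [dimensionless]

The two sides have different dimensions, so the equation is NOT dimensionally consistent.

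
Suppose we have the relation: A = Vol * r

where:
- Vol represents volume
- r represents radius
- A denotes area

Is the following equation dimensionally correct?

No

Vol (volume) has dimensions [L^3].
r (radius) has dimensions [L].
A (area) has dimensions [L^2].

Left side: [L^2]
Right side: [L^4]

The two sides have different dimensions, so the equation is NOT dimensionally consistent.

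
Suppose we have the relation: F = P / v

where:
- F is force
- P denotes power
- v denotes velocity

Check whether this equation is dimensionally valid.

Yes

F (force) has dimensions [L M T^-2].
P (power) has dimensions [L^2 M T^-3].
v (velocity) has dimensions [L T^-1].

Left side: [L M T^-2]
Right side: [L M T^-2]

Both sides have the same dimensions, so the equation is dimensionally consistent.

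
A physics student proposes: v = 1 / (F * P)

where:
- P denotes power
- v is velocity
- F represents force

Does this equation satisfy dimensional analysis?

No

P (power) has dimensions [L^2 M T^-3].
v (velocity) has dimensions [L T^-1].
F (force) has dimensions [L M T^-2].

Left side: [L T^-1]
Right side: [L^-3 M^-2 T^5]

The two sides have different dimensions, so the equation is NOT dimensionally consistent.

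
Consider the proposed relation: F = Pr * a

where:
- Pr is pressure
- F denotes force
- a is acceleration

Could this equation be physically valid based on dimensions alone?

No

Pr (pressure) has dimensions [L^-1 M T^-2].
F (force) has dimensions [L M T^-2].
a (acceleration) has dimensions [L T^-2].

Left side: [L M T^-2]
Right side: [M T^-4]

The two sides have different dimensions, so the equation is NOT dimensionally consistent.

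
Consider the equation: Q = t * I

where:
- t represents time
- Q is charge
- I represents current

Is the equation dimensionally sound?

Yes

t (time) has dimensions [T].
Q (charge) has dimensions [I T].
I (current) has dimensions [I].

Left side: [I T]
Right side: [I T]

Both sides have the same dimensions, so the equation is dimensionally consistent.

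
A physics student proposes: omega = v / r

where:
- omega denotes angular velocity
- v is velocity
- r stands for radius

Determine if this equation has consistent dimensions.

Yes

omega (angular velocity) has dimensions [T^-1].
v (velocity) has dimensions [L T^-1].
r (radius) has dimensions [L].

Left side: [T^-1]
Right side: [T^-1]

Both sides have the same dimensions, so the equation is dimensionally consistent.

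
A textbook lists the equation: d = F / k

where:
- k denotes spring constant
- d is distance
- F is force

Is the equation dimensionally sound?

Yes

k (spring constant) has dimensions [M T^-2].
d (distance) has dimensions [L].
F (force) has dimensions [L M T^-2].

Left side: [L]
Right side: [L]

Both sides have the same dimensions, so the equation is dimensionally consistent.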